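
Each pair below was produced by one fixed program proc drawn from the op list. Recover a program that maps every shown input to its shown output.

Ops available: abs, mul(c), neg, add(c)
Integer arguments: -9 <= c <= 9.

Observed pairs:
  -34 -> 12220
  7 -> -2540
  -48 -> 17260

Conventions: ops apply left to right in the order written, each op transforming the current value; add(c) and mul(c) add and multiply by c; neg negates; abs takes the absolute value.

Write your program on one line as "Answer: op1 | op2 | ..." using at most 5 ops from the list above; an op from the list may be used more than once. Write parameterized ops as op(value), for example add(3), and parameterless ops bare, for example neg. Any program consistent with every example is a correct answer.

mul(9) | mul(-8) | add(-4) | mul(5)

Check, running the answer program on each example:
  -34 -> -306 -> 2448 -> 2444 -> 12220
  7 -> 63 -> -504 -> -508 -> -2540
  -48 -> -432 -> 3456 -> 3452 -> 17260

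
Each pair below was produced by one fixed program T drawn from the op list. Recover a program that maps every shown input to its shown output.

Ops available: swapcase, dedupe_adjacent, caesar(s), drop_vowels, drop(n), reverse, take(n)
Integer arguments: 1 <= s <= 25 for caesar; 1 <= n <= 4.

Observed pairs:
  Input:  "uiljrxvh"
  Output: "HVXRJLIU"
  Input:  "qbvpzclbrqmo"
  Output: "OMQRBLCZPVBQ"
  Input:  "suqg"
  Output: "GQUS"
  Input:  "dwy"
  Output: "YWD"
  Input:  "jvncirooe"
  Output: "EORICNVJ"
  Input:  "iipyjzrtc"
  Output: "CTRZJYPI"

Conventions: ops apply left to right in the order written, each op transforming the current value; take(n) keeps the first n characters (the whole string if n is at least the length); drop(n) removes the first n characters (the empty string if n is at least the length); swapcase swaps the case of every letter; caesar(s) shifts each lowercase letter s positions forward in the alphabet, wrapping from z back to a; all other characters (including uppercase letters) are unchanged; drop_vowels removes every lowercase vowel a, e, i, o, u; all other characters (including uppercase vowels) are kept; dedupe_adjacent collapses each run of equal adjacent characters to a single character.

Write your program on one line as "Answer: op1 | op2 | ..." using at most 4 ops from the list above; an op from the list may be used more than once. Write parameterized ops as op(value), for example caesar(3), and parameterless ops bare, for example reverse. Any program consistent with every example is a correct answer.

reverse | swapcase | dedupe_adjacent

Check, running the answer program on each example:
  "uiljrxvh" -> "hvxrjliu" -> "HVXRJLIU" -> "HVXRJLIU"
  "qbvpzclbrqmo" -> "omqrblczpvbq" -> "OMQRBLCZPVBQ" -> "OMQRBLCZPVBQ"
  "suqg" -> "gqus" -> "GQUS" -> "GQUS"
  "dwy" -> "ywd" -> "YWD" -> "YWD"
  "jvncirooe" -> "eooricnvj" -> "EOORICNVJ" -> "EORICNVJ"
  "iipyjzrtc" -> "ctrzjypii" -> "CTRZJYPII" -> "CTRZJYPI"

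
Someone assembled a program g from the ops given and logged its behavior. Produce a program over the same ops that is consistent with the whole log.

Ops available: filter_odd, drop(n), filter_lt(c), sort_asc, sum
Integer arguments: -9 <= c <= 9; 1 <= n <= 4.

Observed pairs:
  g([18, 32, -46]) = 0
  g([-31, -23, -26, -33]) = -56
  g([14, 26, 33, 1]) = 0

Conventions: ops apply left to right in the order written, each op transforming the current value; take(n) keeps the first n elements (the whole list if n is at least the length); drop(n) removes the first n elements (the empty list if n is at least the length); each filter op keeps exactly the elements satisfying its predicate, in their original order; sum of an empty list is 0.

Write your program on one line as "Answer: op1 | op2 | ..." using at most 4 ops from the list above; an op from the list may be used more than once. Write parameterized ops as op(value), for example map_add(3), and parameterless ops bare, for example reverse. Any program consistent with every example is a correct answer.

filter_lt(1) | filter_odd | drop(1) | sum

Check, running the answer program on each example:
  [18, 32, -46] -> [-46] -> [] -> [] -> 0
  [-31, -23, -26, -33] -> [-31, -23, -26, -33] -> [-31, -23, -33] -> [-23, -33] -> -56
  [14, 26, 33, 1] -> [] -> [] -> [] -> 0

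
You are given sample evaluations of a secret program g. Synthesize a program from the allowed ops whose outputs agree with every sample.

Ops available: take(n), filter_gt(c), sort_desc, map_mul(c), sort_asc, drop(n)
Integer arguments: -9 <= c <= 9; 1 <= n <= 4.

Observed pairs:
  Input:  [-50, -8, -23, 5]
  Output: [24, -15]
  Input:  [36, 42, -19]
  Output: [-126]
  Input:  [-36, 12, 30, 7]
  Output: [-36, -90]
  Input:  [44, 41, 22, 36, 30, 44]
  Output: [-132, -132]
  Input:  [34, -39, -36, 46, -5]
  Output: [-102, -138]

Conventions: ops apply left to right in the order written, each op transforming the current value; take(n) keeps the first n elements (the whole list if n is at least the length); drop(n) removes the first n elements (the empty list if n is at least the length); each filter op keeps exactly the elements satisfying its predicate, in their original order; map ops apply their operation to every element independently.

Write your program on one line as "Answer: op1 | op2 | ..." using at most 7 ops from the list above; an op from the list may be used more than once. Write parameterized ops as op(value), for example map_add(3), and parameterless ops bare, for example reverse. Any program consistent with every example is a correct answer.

sort_asc | sort_desc | take(4) | sort_asc | drop(2) | map_mul(-3)

Check, running the answer program on each example:
  [-50, -8, -23, 5] -> [-50, -23, -8, 5] -> [5, -8, -23, -50] -> [5, -8, -23, -50] -> [-50, -23, -8, 5] -> [-8, 5] -> [24, -15]
  [36, 42, -19] -> [-19, 36, 42] -> [42, 36, -19] -> [42, 36, -19] -> [-19, 36, 42] -> [42] -> [-126]
  [-36, 12, 30, 7] -> [-36, 7, 12, 30] -> [30, 12, 7, -36] -> [30, 12, 7, -36] -> [-36, 7, 12, 30] -> [12, 30] -> [-36, -90]
  [44, 41, 22, 36, 30, 44] -> [22, 30, 36, 41, 44, 44] -> [44, 44, 41, 36, 30, 22] -> [44, 44, 41, 36] -> [36, 41, 44, 44] -> [44, 44] -> [-132, -132]
  [34, -39, -36, 46, -5] -> [-39, -36, -5, 34, 46] -> [46, 34, -5, -36, -39] -> [46, 34, -5, -36] -> [-36, -5, 34, 46] -> [34, 46] -> [-102, -138]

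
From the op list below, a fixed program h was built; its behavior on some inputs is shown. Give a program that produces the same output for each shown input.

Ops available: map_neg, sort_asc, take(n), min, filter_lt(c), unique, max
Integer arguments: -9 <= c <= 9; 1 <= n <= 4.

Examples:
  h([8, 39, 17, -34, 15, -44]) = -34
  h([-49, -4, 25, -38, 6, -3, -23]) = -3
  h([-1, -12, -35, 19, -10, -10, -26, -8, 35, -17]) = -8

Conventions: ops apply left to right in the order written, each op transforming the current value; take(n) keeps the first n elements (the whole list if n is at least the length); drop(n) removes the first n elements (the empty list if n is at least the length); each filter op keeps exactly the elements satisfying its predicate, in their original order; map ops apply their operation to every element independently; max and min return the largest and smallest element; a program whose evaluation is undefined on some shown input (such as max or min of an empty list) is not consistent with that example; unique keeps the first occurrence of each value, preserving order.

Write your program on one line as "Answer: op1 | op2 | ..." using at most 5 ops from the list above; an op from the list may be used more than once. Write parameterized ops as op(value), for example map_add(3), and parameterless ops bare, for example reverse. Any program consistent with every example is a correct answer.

map_neg | unique | map_neg | filter_lt(-2) | max

Check, running the answer program on each example:
  [8, 39, 17, -34, 15, -44] -> [-8, -39, -17, 34, -15, 44] -> [-8, -39, -17, 34, -15, 44] -> [8, 39, 17, -34, 15, -44] -> [-34, -44] -> -34
  [-49, -4, 25, -38, 6, -3, -23] -> [49, 4, -25, 38, -6, 3, 23] -> [49, 4, -25, 38, -6, 3, 23] -> [-49, -4, 25, -38, 6, -3, -23] -> [-49, -4, -38, -3, -23] -> -3
  [-1, -12, -35, 19, -10, -10, -26, -8, 35, -17] -> [1, 12, 35, -19, 10, 10, 26, 8, -35, 17] -> [1, 12, 35, -19, 10, 26, 8, -35, 17] -> [-1, -12, -35, 19, -10, -26, -8, 35, -17] -> [-12, -35, -10, -26, -8, -17] -> -8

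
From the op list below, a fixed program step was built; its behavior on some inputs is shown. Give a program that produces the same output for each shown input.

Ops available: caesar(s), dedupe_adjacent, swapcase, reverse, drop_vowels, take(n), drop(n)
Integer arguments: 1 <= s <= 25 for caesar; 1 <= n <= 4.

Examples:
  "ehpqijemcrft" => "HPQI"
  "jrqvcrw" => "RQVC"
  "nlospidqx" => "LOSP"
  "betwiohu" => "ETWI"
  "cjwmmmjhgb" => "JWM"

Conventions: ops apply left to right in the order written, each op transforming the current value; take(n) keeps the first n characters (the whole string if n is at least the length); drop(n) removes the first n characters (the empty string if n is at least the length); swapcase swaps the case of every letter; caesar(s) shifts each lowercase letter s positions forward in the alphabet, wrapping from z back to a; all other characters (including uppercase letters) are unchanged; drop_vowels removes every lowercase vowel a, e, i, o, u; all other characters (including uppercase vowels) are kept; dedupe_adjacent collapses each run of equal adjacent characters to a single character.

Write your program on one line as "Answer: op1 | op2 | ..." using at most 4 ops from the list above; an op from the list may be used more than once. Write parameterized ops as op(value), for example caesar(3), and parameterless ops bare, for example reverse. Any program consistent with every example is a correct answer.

drop(1) | take(4) | swapcase | dedupe_adjacent

Check, running the answer program on each example:
  "ehpqijemcrft" -> "hpqijemcrft" -> "hpqi" -> "HPQI" -> "HPQI"
  "jrqvcrw" -> "rqvcrw" -> "rqvc" -> "RQVC" -> "RQVC"
  "nlospidqx" -> "lospidqx" -> "losp" -> "LOSP" -> "LOSP"
  "betwiohu" -> "etwiohu" -> "etwi" -> "ETWI" -> "ETWI"
  "cjwmmmjhgb" -> "jwmmmjhgb" -> "jwmm" -> "JWMM" -> "JWM"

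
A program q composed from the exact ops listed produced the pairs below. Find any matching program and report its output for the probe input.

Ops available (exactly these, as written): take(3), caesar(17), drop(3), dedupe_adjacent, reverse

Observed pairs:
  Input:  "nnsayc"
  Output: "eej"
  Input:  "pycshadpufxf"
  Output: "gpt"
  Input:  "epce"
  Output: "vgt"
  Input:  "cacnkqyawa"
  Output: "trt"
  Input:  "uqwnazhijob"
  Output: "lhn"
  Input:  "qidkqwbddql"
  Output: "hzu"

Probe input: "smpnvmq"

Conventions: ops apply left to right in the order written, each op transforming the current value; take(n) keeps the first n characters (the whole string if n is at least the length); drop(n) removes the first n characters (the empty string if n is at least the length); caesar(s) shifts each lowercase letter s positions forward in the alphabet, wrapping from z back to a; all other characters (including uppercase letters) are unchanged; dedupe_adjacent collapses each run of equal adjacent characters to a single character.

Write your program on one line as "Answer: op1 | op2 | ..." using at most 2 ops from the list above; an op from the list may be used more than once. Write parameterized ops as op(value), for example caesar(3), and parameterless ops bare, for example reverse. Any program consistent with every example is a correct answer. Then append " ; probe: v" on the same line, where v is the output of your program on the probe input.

take(3) | caesar(17) ; probe: "jdg"

Check, running the answer program on each example:
  "nnsayc" -> "nns" -> "eej"
  "pycshadpufxf" -> "pyc" -> "gpt"
  "epce" -> "epc" -> "vgt"
  "cacnkqyawa" -> "cac" -> "trt"
  "uqwnazhijob" -> "uqw" -> "lhn"
  "qidkqwbddql" -> "qid" -> "hzu"
  probe: "smpnvmq" -> "smp" -> "jdg"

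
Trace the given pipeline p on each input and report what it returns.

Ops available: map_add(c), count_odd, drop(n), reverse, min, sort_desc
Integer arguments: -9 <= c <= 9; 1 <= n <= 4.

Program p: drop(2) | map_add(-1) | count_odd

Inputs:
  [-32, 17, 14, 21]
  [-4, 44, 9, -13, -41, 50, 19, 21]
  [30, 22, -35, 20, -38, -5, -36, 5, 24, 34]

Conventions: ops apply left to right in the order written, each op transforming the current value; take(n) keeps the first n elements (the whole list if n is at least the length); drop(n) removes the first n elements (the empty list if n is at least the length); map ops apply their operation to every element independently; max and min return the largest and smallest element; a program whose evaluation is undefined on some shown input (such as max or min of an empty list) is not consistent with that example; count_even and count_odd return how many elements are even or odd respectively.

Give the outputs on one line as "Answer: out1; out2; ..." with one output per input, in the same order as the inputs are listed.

Execution, op by op:
  [-32, 17, 14, 21] -> [14, 21] -> [13, 20] -> 1
  [-4, 44, 9, -13, -41, 50, 19, 21] -> [9, -13, -41, 50, 19, 21] -> [8, -14, -42, 49, 18, 20] -> 1
  [30, 22, -35, 20, -38, -5, -36, 5, 24, 34] -> [-35, 20, -38, -5, -36, 5, 24, 34] -> [-36, 19, -39, -6, -37, 4, 23, 33] -> 5

1; 1; 5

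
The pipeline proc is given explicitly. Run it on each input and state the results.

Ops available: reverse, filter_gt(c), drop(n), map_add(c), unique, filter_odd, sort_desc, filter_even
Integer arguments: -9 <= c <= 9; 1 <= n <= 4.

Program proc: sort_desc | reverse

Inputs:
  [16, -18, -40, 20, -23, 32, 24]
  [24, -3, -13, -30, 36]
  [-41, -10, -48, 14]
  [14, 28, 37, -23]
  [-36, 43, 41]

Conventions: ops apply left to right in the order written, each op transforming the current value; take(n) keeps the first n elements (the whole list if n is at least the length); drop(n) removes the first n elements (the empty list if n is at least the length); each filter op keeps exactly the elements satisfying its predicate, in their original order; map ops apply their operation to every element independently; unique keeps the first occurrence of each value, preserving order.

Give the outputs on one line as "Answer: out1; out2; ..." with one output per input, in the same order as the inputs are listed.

Execution, op by op:
  [16, -18, -40, 20, -23, 32, 24] -> [32, 24, 20, 16, -18, -23, -40] -> [-40, -23, -18, 16, 20, 24, 32]
  [24, -3, -13, -30, 36] -> [36, 24, -3, -13, -30] -> [-30, -13, -3, 24, 36]
  [-41, -10, -48, 14] -> [14, -10, -41, -48] -> [-48, -41, -10, 14]
  [14, 28, 37, -23] -> [37, 28, 14, -23] -> [-23, 14, 28, 37]
  [-36, 43, 41] -> [43, 41, -36] -> [-36, 41, 43]

[-40, -23, -18, 16, 20, 24, 32]; [-30, -13, -3, 24, 36]; [-48, -41, -10, 14]; [-23, 14, 28, 37]; [-36, 41, 43]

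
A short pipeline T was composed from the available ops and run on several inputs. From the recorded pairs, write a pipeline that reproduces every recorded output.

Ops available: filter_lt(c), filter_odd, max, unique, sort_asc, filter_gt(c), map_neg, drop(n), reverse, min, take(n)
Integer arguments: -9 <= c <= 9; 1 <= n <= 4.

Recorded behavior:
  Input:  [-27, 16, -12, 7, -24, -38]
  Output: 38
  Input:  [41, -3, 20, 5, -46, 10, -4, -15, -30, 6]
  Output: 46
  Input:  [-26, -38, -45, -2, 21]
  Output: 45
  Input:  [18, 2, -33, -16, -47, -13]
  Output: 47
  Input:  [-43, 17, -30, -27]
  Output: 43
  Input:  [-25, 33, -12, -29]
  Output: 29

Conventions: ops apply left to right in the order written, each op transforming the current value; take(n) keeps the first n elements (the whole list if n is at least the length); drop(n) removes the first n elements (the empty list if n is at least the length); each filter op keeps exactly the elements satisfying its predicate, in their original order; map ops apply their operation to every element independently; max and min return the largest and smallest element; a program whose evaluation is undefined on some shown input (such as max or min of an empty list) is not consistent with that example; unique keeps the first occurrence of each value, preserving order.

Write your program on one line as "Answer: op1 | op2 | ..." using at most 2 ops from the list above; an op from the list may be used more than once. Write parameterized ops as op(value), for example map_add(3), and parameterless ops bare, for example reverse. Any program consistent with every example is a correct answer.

map_neg | max

Check, running the answer program on each example:
  [-27, 16, -12, 7, -24, -38] -> [27, -16, 12, -7, 24, 38] -> 38
  [41, -3, 20, 5, -46, 10, -4, -15, -30, 6] -> [-41, 3, -20, -5, 46, -10, 4, 15, 30, -6] -> 46
  [-26, -38, -45, -2, 21] -> [26, 38, 45, 2, -21] -> 45
  [18, 2, -33, -16, -47, -13] -> [-18, -2, 33, 16, 47, 13] -> 47
  [-43, 17, -30, -27] -> [43, -17, 30, 27] -> 43
  [-25, 33, -12, -29] -> [25, -33, 12, 29] -> 29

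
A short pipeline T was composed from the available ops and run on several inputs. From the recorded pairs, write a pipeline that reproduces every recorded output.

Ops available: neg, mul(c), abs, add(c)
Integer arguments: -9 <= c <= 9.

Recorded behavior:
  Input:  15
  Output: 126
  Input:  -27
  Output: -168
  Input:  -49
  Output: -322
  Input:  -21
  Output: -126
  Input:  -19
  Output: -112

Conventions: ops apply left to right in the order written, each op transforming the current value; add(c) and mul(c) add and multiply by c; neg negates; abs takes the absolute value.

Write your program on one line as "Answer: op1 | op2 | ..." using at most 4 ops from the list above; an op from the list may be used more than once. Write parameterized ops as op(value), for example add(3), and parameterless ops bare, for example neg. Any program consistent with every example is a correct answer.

add(3) | neg | mul(-7)

Check, running the answer program on each example:
  15 -> 18 -> -18 -> 126
  -27 -> -24 -> 24 -> -168
  -49 -> -46 -> 46 -> -322
  -21 -> -18 -> 18 -> -126
  -19 -> -16 -> 16 -> -112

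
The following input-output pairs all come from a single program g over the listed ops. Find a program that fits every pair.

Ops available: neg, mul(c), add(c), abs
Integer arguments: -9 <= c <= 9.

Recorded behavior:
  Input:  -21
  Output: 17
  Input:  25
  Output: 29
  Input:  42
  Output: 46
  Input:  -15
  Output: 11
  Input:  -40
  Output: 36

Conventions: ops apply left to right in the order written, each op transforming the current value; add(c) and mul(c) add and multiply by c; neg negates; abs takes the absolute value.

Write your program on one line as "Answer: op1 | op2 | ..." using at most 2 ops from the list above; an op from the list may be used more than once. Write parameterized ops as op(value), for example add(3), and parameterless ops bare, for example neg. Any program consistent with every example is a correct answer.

add(4) | abs

Check, running the answer program on each example:
  -21 -> -17 -> 17
  25 -> 29 -> 29
  42 -> 46 -> 46
  -15 -> -11 -> 11
  -40 -> -36 -> 36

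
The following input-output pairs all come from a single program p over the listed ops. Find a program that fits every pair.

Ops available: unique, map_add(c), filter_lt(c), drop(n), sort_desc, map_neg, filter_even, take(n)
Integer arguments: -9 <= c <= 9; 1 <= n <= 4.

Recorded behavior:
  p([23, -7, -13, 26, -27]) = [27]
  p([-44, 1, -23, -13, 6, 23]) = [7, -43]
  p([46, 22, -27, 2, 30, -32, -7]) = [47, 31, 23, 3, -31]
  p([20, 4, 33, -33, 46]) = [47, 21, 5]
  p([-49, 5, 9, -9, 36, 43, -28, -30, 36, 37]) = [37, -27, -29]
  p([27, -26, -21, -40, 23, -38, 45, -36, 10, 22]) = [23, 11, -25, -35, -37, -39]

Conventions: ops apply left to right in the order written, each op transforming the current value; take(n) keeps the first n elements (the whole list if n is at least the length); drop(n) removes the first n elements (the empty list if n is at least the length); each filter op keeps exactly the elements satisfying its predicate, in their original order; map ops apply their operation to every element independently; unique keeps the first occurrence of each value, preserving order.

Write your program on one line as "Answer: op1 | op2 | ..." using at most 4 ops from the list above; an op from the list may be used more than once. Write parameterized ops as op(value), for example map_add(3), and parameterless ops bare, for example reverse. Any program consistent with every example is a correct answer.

sort_desc | unique | filter_even | map_add(1)

Check, running the answer program on each example:
  [23, -7, -13, 26, -27] -> [26, 23, -7, -13, -27] -> [26, 23, -7, -13, -27] -> [26] -> [27]
  [-44, 1, -23, -13, 6, 23] -> [23, 6, 1, -13, -23, -44] -> [23, 6, 1, -13, -23, -44] -> [6, -44] -> [7, -43]
  [46, 22, -27, 2, 30, -32, -7] -> [46, 30, 22, 2, -7, -27, -32] -> [46, 30, 22, 2, -7, -27, -32] -> [46, 30, 22, 2, -32] -> [47, 31, 23, 3, -31]
  [20, 4, 33, -33, 46] -> [46, 33, 20, 4, -33] -> [46, 33, 20, 4, -33] -> [46, 20, 4] -> [47, 21, 5]
  [-49, 5, 9, -9, 36, 43, -28, -30, 36, 37] -> [43, 37, 36, 36, 9, 5, -9, -28, -30, -49] -> [43, 37, 36, 9, 5, -9, -28, -30, -49] -> [36, -28, -30] -> [37, -27, -29]
  [27, -26, -21, -40, 23, -38, 45, -36, 10, 22] -> [45, 27, 23, 22, 10, -21, -26, -36, -38, -40] -> [45, 27, 23, 22, 10, -21, -26, -36, -38, -40] -> [22, 10, -26, -36, -38, -40] -> [23, 11, -25, -35, -37, -39]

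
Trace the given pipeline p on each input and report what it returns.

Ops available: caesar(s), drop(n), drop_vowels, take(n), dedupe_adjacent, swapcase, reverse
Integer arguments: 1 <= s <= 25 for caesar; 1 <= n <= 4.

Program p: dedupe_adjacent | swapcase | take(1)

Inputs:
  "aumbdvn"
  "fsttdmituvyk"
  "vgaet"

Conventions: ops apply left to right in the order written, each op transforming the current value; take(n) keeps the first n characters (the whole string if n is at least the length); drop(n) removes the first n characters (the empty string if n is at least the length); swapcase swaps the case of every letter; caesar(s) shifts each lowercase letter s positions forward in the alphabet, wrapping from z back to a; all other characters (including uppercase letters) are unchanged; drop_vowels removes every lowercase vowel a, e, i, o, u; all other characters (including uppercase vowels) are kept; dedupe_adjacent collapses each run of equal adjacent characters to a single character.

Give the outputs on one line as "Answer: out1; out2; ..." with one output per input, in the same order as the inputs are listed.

"A"; "F"; "V"

Execution, op by op:
  "aumbdvn" -> "aumbdvn" -> "AUMBDVN" -> "A"
  "fsttdmituvyk" -> "fstdmituvyk" -> "FSTDMITUVYK" -> "F"
  "vgaet" -> "vgaet" -> "VGAET" -> "V"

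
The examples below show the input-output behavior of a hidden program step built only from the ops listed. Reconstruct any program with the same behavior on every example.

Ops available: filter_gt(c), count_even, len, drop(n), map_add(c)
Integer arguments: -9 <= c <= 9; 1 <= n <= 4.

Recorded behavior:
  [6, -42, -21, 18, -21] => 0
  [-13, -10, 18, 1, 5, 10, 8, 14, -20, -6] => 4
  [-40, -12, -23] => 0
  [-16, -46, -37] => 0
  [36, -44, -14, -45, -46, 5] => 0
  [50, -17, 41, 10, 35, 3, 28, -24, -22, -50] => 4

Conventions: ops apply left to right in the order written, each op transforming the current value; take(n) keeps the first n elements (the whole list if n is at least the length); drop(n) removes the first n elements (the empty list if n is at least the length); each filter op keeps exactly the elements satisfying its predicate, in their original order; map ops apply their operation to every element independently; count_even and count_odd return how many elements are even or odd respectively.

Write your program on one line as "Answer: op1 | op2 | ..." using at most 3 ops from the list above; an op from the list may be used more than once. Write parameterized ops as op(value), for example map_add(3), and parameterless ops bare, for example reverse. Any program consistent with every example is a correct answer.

drop(2) | drop(4) | count_even

Check, running the answer program on each example:
  [6, -42, -21, 18, -21] -> [-21, 18, -21] -> [] -> 0
  [-13, -10, 18, 1, 5, 10, 8, 14, -20, -6] -> [18, 1, 5, 10, 8, 14, -20, -6] -> [8, 14, -20, -6] -> 4
  [-40, -12, -23] -> [-23] -> [] -> 0
  [-16, -46, -37] -> [-37] -> [] -> 0
  [36, -44, -14, -45, -46, 5] -> [-14, -45, -46, 5] -> [] -> 0
  [50, -17, 41, 10, 35, 3, 28, -24, -22, -50] -> [41, 10, 35, 3, 28, -24, -22, -50] -> [28, -24, -22, -50] -> 4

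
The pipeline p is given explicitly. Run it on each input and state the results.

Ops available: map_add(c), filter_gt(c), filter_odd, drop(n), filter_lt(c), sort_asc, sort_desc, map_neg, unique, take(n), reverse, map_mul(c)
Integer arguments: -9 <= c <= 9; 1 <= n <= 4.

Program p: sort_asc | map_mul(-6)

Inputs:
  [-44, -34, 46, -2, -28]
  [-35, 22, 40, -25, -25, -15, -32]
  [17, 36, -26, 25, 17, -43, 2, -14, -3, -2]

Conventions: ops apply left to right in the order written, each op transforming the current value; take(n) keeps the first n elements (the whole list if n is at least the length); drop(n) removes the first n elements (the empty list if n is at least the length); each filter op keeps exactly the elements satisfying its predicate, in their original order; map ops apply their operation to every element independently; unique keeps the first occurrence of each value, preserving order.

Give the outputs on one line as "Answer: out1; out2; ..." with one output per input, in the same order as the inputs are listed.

[264, 204, 168, 12, -276]; [210, 192, 150, 150, 90, -132, -240]; [258, 156, 84, 18, 12, -12, -102, -102, -150, -216]

Execution, op by op:
  [-44, -34, 46, -2, -28] -> [-44, -34, -28, -2, 46] -> [264, 204, 168, 12, -276]
  [-35, 22, 40, -25, -25, -15, -32] -> [-35, -32, -25, -25, -15, 22, 40] -> [210, 192, 150, 150, 90, -132, -240]
  [17, 36, -26, 25, 17, -43, 2, -14, -3, -2] -> [-43, -26, -14, -3, -2, 2, 17, 17, 25, 36] -> [258, 156, 84, 18, 12, -12, -102, -102, -150, -216]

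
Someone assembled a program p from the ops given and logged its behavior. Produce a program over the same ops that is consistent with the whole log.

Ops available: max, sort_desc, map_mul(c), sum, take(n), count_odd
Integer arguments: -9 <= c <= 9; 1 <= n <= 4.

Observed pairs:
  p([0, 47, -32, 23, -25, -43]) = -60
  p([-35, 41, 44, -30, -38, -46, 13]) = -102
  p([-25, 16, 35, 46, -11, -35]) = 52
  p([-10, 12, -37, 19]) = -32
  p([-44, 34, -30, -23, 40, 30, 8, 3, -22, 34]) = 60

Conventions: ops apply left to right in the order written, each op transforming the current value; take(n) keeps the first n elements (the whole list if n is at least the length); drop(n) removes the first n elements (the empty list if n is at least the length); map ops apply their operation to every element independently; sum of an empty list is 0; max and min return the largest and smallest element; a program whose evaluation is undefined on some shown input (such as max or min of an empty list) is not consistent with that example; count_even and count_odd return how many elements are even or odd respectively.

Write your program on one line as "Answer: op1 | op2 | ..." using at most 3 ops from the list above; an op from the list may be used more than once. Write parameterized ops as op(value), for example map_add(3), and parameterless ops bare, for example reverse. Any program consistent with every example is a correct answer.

map_mul(-2) | map_mul(-1) | sum

Check, running the answer program on each example:
  [0, 47, -32, 23, -25, -43] -> [0, -94, 64, -46, 50, 86] -> [0, 94, -64, 46, -50, -86] -> -60
  [-35, 41, 44, -30, -38, -46, 13] -> [70, -82, -88, 60, 76, 92, -26] -> [-70, 82, 88, -60, -76, -92, 26] -> -102
  [-25, 16, 35, 46, -11, -35] -> [50, -32, -70, -92, 22, 70] -> [-50, 32, 70, 92, -22, -70] -> 52
  [-10, 12, -37, 19] -> [20, -24, 74, -38] -> [-20, 24, -74, 38] -> -32
  [-44, 34, -30, -23, 40, 30, 8, 3, -22, 34] -> [88, -68, 60, 46, -80, -60, -16, -6, 44, -68] -> [-88, 68, -60, -46, 80, 60, 16, 6, -44, 68] -> 60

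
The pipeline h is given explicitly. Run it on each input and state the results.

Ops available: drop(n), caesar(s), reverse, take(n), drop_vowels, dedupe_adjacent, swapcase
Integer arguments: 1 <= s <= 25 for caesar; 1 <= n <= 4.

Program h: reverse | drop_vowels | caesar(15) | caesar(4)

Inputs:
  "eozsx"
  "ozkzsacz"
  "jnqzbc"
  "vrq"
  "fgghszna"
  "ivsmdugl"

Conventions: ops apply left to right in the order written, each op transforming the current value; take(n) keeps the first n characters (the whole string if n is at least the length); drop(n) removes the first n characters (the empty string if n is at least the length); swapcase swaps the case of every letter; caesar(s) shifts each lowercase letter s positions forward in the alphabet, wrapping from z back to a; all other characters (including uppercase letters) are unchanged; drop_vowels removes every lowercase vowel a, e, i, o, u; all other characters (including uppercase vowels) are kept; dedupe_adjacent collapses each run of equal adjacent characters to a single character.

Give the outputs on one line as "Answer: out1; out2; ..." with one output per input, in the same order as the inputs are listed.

Execution, op by op:
  "eozsx" -> "xszoe" -> "xsz" -> "mho" -> "qls"
  "ozkzsacz" -> "zcaszkzo" -> "zcszkz" -> "orhozo" -> "svlsds"
  "jnqzbc" -> "cbzqnj" -> "cbzqnj" -> "rqofcy" -> "vusjgc"
  "vrq" -> "qrv" -> "qrv" -> "fgk" -> "jko"
  "fgghszna" -> "anzshggf" -> "nzshggf" -> "cohwvvu" -> "gslazzy"
  "ivsmdugl" -> "lgudmsvi" -> "lgdmsv" -> "avsbhk" -> "ezwflo"

"qls"; "svlsds"; "vusjgc"; "jko"; "gslazzy"; "ezwflo"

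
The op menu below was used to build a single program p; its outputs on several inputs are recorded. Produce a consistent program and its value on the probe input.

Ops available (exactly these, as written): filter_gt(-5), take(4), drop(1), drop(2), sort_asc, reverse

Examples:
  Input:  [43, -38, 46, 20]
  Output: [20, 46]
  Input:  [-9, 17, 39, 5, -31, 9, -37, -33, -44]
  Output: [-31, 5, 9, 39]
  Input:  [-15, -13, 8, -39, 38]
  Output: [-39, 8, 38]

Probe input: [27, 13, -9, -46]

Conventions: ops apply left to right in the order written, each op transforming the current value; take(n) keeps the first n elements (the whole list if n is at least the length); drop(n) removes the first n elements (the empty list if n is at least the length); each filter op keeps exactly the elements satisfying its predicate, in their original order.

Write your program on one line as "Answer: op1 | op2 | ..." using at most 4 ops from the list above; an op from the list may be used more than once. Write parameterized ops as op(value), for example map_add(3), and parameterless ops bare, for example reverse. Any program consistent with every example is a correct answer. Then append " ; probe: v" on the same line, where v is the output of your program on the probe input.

drop(2) | take(4) | sort_asc ; probe: [-46, -9]

Check, running the answer program on each example:
  [43, -38, 46, 20] -> [46, 20] -> [46, 20] -> [20, 46]
  [-9, 17, 39, 5, -31, 9, -37, -33, -44] -> [39, 5, -31, 9, -37, -33, -44] -> [39, 5, -31, 9] -> [-31, 5, 9, 39]
  [-15, -13, 8, -39, 38] -> [8, -39, 38] -> [8, -39, 38] -> [-39, 8, 38]
  probe: [27, 13, -9, -46] -> [-9, -46] -> [-9, -46] -> [-46, -9]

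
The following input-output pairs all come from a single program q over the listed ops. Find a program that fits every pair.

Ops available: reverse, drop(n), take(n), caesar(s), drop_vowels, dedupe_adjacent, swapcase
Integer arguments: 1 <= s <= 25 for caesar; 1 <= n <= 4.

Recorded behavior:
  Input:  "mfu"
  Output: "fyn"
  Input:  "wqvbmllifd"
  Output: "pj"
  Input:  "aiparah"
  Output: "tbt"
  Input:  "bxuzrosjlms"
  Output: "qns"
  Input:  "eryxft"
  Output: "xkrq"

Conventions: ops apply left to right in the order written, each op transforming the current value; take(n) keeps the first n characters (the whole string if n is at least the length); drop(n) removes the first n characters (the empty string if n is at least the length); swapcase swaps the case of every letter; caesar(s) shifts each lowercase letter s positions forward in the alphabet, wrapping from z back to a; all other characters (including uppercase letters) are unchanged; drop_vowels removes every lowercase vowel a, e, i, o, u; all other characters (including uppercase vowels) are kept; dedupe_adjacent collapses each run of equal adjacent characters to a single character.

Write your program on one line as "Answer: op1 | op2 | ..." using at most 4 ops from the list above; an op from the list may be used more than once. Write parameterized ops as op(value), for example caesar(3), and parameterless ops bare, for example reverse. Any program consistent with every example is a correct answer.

caesar(19) | take(4) | drop_vowels

Check, running the answer program on each example:
  "mfu" -> "fyn" -> "fyn" -> "fyn"
  "wqvbmllifd" -> "pjoufeebyw" -> "pjou" -> "pj"
  "aiparah" -> "tbitkta" -> "tbit" -> "tbt"
  "bxuzrosjlms" -> "uqnskhlcefl" -> "uqns" -> "qns"
  "eryxft" -> "xkrqym" -> "xkrq" -> "xkrq"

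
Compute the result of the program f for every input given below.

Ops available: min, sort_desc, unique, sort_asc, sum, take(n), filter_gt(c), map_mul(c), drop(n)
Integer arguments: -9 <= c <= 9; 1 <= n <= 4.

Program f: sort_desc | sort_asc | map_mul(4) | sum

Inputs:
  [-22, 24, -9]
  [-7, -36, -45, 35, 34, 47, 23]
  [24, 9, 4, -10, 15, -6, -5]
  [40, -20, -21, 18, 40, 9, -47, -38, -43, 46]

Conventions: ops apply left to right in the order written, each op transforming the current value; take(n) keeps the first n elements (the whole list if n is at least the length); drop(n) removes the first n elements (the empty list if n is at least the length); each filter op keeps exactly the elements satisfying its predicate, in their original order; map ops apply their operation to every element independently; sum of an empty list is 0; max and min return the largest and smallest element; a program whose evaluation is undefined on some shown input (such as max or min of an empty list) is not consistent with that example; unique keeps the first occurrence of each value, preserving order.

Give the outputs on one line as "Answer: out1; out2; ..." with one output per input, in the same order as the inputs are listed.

Execution, op by op:
  [-22, 24, -9] -> [24, -9, -22] -> [-22, -9, 24] -> [-88, -36, 96] -> -28
  [-7, -36, -45, 35, 34, 47, 23] -> [47, 35, 34, 23, -7, -36, -45] -> [-45, -36, -7, 23, 34, 35, 47] -> [-180, -144, -28, 92, 136, 140, 188] -> 204
  [24, 9, 4, -10, 15, -6, -5] -> [24, 15, 9, 4, -5, -6, -10] -> [-10, -6, -5, 4, 9, 15, 24] -> [-40, -24, -20, 16, 36, 60, 96] -> 124
  [40, -20, -21, 18, 40, 9, -47, -38, -43, 46] -> [46, 40, 40, 18, 9, -20, -21, -38, -43, -47] -> [-47, -43, -38, -21, -20, 9, 18, 40, 40, 46] -> [-188, -172, -152, -84, -80, 36, 72, 160, 160, 184] -> -64

-28; 204; 124; -64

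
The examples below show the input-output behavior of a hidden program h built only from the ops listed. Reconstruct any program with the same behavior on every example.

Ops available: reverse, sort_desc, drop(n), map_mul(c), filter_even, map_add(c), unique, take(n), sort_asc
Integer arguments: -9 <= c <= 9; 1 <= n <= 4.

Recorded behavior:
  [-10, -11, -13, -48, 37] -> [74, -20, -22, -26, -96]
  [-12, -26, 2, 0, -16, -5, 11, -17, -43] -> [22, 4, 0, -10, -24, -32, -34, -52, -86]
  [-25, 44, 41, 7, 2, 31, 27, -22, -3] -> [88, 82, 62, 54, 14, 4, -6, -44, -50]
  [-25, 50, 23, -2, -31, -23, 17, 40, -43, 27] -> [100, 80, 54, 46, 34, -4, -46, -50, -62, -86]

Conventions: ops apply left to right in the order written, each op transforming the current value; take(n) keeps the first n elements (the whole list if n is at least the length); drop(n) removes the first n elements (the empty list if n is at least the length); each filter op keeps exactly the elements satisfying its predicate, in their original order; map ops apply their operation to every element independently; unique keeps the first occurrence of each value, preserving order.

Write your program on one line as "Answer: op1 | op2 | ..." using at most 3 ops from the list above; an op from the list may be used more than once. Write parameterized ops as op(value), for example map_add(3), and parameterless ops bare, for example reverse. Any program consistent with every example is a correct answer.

map_mul(2) | sort_asc | sort_desc

Check, running the answer program on each example:
  [-10, -11, -13, -48, 37] -> [-20, -22, -26, -96, 74] -> [-96, -26, -22, -20, 74] -> [74, -20, -22, -26, -96]
  [-12, -26, 2, 0, -16, -5, 11, -17, -43] -> [-24, -52, 4, 0, -32, -10, 22, -34, -86] -> [-86, -52, -34, -32, -24, -10, 0, 4, 22] -> [22, 4, 0, -10, -24, -32, -34, -52, -86]
  [-25, 44, 41, 7, 2, 31, 27, -22, -3] -> [-50, 88, 82, 14, 4, 62, 54, -44, -6] -> [-50, -44, -6, 4, 14, 54, 62, 82, 88] -> [88, 82, 62, 54, 14, 4, -6, -44, -50]
  [-25, 50, 23, -2, -31, -23, 17, 40, -43, 27] -> [-50, 100, 46, -4, -62, -46, 34, 80, -86, 54] -> [-86, -62, -50, -46, -4, 34, 46, 54, 80, 100] -> [100, 80, 54, 46, 34, -4, -46, -50, -62, -86]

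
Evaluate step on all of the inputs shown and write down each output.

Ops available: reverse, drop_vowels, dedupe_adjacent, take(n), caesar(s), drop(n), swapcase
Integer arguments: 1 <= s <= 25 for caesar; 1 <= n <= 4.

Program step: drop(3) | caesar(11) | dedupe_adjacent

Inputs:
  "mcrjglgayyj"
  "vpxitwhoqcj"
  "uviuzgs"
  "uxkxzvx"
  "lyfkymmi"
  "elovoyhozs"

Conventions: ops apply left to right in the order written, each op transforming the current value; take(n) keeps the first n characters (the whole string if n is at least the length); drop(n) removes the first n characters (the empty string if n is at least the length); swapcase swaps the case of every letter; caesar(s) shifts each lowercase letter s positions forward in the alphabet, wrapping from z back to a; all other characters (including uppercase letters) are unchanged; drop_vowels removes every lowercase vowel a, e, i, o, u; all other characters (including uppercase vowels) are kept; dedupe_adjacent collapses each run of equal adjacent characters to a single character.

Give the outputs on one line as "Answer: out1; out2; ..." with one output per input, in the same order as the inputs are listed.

Execution, op by op:
  "mcrjglgayyj" -> "jglgayyj" -> "urwrljju" -> "urwrlju"
  "vpxitwhoqcj" -> "itwhoqcj" -> "tehszbnu" -> "tehszbnu"
  "uviuzgs" -> "uzgs" -> "fkrd" -> "fkrd"
  "uxkxzvx" -> "xzvx" -> "ikgi" -> "ikgi"
  "lyfkymmi" -> "kymmi" -> "vjxxt" -> "vjxt"
  "elovoyhozs" -> "voyhozs" -> "gzjszkd" -> "gzjszkd"

"urwrlju"; "tehszbnu"; "fkrd"; "ikgi"; "vjxt"; "gzjszkd"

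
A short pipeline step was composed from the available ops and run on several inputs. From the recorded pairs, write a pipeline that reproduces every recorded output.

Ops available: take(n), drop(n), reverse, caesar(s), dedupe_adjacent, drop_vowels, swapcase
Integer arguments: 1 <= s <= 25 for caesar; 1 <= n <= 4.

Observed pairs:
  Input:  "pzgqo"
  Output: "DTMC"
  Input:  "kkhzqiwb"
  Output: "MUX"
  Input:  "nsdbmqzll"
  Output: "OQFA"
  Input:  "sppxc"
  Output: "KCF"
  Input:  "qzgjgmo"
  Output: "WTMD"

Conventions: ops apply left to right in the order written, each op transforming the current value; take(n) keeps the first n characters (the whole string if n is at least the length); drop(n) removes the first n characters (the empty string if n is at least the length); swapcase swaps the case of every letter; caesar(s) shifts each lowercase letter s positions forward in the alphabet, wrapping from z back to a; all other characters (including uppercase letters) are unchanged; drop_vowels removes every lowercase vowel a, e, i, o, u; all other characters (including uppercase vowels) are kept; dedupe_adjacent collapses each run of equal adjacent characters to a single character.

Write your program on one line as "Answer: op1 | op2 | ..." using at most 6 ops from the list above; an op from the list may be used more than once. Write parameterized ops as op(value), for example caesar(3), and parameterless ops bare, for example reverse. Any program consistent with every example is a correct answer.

caesar(18) | caesar(21) | swapcase | take(4) | dedupe_adjacent | reverse

Check, running the answer program on each example:
  "pzgqo" -> "hryig" -> "cmtdb" -> "CMTDB" -> "CMTD" -> "CMTD" -> "DTMC"
  "kkhzqiwb" -> "cczriaot" -> "xxumdvjo" -> "XXUMDVJO" -> "XXUM" -> "XUM" -> "MUX"
  "nsdbmqzll" -> "fkvteirdd" -> "afqozdmyy" -> "AFQOZDMYY" -> "AFQO" -> "AFQO" -> "OQFA"
  "sppxc" -> "khhpu" -> "fcckp" -> "FCCKP" -> "FCCK" -> "FCK" -> "KCF"
  "qzgjgmo" -> "irybyeg" -> "dmtwtzb" -> "DMTWTZB" -> "DMTW" -> "DMTW" -> "WTMD"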